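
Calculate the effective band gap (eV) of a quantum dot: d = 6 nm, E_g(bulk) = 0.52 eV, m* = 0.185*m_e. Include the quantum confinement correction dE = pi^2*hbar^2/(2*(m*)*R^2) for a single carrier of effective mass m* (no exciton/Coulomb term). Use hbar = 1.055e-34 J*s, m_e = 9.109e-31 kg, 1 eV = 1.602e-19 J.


Radius R = 6/2 nm = 3e-09 m
Confinement energy dE = pi^2 * hbar^2 / (2 * m_eff * m_e * R^2)
dE = pi^2 * (1.055e-34)^2 / (2 * 0.185 * 9.109e-31 * (3e-09)^2) J, divided by 1.602e-19 J/eV
dE = 0.2261 eV
Total band gap = E_g(bulk) + dE = 0.52 + 0.2261 = 0.7461 eV

0.7461


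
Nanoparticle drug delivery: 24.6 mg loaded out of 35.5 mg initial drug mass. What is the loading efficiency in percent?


Drug loading efficiency = (drug loaded / drug initial) * 100
DLE = 24.6 / 35.5 * 100
DLE = 0.693 * 100
DLE = 69.3%

69.3


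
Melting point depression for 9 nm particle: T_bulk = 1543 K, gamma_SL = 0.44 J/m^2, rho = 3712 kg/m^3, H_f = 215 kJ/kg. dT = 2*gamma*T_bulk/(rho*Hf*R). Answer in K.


Radius R = 9/2 = 4.5 nm = 4.5e-09 m
Convert H_f = 215 kJ/kg = 215000 J/kg
dT = 2 * gamma_SL * T_bulk / (rho * H_f * R)
dT = 2 * 0.44 * 1543 / (3712 * 215000 * 4.5e-09)
dT = 378.1 K

378.1


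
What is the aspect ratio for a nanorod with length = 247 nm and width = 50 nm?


Aspect ratio AR = length / diameter
AR = 247 / 50
AR = 4.94

4.94


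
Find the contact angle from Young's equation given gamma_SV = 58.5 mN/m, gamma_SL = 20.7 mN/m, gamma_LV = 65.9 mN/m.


cos(theta) = (gamma_SV - gamma_SL) / gamma_LV
cos(theta) = (58.5 - 20.7) / 65.9
cos(theta) = 0.573596
theta = arccos(0.573596) = 55.0 degrees

55.0


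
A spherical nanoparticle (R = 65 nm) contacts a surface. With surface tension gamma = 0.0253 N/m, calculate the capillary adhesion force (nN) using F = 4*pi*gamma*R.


Convert radius: R = 65 nm = 6.5e-08 m
F = 4 * pi * gamma * R
F = 4 * pi * 0.0253 * 6.5e-08
F = 2.06654e-08 N = 20.6654 nN

20.6654


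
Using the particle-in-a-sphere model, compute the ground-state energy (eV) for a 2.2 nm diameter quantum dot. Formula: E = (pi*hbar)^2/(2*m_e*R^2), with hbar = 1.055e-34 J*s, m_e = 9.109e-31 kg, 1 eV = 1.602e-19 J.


Radius R = 2.2/2 = 1.1 nm = 1.1e-09 m
E = (pi * 1.055e-34)^2 / (2 * 9.109e-31 * (1.1e-09)^2)
E(J) = 4.98332e-20
E = E(J) / 1.602e-19 = 0.3111 eV

0.3111


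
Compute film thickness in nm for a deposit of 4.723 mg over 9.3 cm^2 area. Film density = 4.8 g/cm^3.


Convert: m = 4.723 mg = 4.7230e-06 kg, A = 9.3 cm^2 = 9.3000e-04 m^2, rho = 4.8 g/cm^3 = 4800 kg/m^3
t = m / (A * rho)
t = 4.7230e-06 / (9.3000e-04 * 4800)
t = 1.0580e-06 m = 1058.0 nm

1058.0


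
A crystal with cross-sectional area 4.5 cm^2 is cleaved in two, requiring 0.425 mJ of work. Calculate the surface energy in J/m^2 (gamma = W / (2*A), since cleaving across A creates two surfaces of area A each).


Convert: A = 4.5 cm^2 = 0.00045 m^2, W = 0.425 mJ = 0.000425 J
Cleaving exposes two faces of area A, so total new surface = 2*A and gamma = W / (2*A)
gamma = 0.000425 / (2 * 0.00045)
gamma = 0.472 J/m^2

0.472


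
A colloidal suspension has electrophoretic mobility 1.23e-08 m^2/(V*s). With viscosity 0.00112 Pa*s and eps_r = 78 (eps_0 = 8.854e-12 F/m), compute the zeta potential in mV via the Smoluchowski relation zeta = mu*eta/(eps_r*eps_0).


Smoluchowski equation: zeta = mu * eta / (eps_r * eps_0)
zeta = 1.23e-08 * 0.00112 / (78 * 8.854e-12)
zeta = 0.019948 V = 19.95 mV

19.95


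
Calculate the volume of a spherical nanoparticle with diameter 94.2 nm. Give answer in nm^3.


Radius r = 94.2/2 = 47.1 nm
Volume V = (4/3) * pi * r^3
V = (4/3) * pi * (47.1)^3
V = 437674.59 nm^3

437674.59


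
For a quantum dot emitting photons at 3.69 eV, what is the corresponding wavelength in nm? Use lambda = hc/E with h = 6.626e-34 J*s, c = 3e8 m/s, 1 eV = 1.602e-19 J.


Convert energy: E = 3.69 eV = 3.69 * 1.602e-19 = 5.91138e-19 J
lambda = h*c / E = 6.626e-34 * 3e8 / 5.91138e-19
lambda = 3.36267e-07 m = 336.3 nm

336.3


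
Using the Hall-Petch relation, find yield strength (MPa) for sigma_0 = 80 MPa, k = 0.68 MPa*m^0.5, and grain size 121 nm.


d = 121 nm = 1.21e-07 m
sqrt(d) = 0.0003478505
Hall-Petch contribution = k / sqrt(d) = 0.68 / 0.0003478505 = 1954.9 MPa
sigma = sigma_0 + k/sqrt(d) = 80 + 1954.9 = 2034.9 MPa

2034.9


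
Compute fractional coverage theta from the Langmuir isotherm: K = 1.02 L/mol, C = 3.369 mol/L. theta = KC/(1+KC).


Langmuir isotherm: theta = K*C / (1 + K*C)
K*C = 1.02 * 3.369 = 3.43638
theta = 3.43638 / (1 + 3.43638) = 3.43638 / 4.43638
theta = 0.7746

0.7746


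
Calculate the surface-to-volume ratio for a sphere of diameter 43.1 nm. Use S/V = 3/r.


Radius r = 43.1/2 = 21.55 nm
S/V = 3 / r = 3 / 21.55
S/V = 0.1392 nm^-1

0.1392


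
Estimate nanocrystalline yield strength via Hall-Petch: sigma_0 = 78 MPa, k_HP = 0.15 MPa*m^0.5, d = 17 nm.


d = 17 nm = 1.7e-08 m
sqrt(d) = 0.000130384
Hall-Petch contribution = k / sqrt(d) = 0.15 / 0.000130384 = 1150.4 MPa
sigma = sigma_0 + k/sqrt(d) = 78 + 1150.4 = 1228.4 MPa

1228.4


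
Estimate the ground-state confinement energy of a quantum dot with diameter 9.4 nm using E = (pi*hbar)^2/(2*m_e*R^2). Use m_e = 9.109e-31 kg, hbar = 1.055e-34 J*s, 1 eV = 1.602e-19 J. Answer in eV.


Radius R = 9.4/2 = 4.7 nm = 4.7e-09 m
E = (pi * 1.055e-34)^2 / (2 * 9.109e-31 * (4.7e-09)^2)
E(J) = 2.72966e-21
E = E(J) / 1.602e-19 = 0.017 eV

0.017


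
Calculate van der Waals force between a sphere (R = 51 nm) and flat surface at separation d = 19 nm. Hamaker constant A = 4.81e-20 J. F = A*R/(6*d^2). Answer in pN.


Convert to SI: R = 51 nm = 5.1e-08 m, d = 19 nm = 1.9e-08 m
F = A * R / (6 * d^2)
F = 4.81e-20 * 5.1e-08 / (6 * (1.9e-08)^2)
F = 1.13255e-12 N = 1.133 pN

1.133


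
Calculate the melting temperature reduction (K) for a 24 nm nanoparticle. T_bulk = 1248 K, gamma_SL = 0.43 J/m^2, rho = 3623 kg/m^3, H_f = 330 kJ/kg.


Radius R = 24/2 = 12 nm = 1.2e-08 m
Convert H_f = 330 kJ/kg = 330000 J/kg
dT = 2 * gamma_SL * T_bulk / (rho * H_f * R)
dT = 2 * 0.43 * 1248 / (3623 * 330000 * 1.2e-08)
dT = 74.8 K

74.8


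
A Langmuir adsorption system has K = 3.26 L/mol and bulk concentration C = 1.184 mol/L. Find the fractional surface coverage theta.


Langmuir isotherm: theta = K*C / (1 + K*C)
K*C = 3.26 * 1.184 = 3.85984
theta = 3.85984 / (1 + 3.85984) = 3.85984 / 4.85984
theta = 0.7942

0.7942


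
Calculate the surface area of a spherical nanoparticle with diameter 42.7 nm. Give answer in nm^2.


Radius r = 42.7/2 = 21.35 nm
Surface area SA = 4 * pi * r^2
SA = 4 * pi * (21.35)^2
SA = 5728.03 nm^2

5728.03


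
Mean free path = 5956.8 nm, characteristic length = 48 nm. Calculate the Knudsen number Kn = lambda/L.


Knudsen number Kn = lambda / L
Kn = 5956.8 / 48
Kn = 124.1

124.1


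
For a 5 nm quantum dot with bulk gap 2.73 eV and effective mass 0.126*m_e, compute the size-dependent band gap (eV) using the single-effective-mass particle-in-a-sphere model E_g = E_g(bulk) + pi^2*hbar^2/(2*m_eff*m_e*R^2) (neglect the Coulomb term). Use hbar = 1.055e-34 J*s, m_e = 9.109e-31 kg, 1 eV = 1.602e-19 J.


Radius R = 5/2 nm = 2.5e-09 m
Confinement energy dE = pi^2 * hbar^2 / (2 * m_eff * m_e * R^2)
dE = pi^2 * (1.055e-34)^2 / (2 * 0.126 * 9.109e-31 * (2.5e-09)^2) J, divided by 1.602e-19 J/eV
dE = 0.478 eV
Total band gap = E_g(bulk) + dE = 2.73 + 0.478 = 3.208 eV

3.208


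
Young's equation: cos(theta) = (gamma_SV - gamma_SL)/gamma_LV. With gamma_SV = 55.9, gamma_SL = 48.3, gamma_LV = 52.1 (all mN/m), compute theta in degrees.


cos(theta) = (gamma_SV - gamma_SL) / gamma_LV
cos(theta) = (55.9 - 48.3) / 52.1
cos(theta) = 0.145873
theta = arccos(0.145873) = 81.61 degrees

81.61


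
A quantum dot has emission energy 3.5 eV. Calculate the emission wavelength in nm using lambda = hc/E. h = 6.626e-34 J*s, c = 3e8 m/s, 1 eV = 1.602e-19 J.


Convert energy: E = 3.5 eV = 3.5 * 1.602e-19 = 5.607e-19 J
lambda = h*c / E = 6.626e-34 * 3e8 / 5.607e-19
lambda = 3.54521e-07 m = 354.5 nm

354.5


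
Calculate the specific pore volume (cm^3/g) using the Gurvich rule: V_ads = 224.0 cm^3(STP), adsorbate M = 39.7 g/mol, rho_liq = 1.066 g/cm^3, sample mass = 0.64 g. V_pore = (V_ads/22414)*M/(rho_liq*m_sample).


Moles adsorbed n = V_ads / 22414 = 224.0 / 22414 = 9.993754e-03 mol
Liquid volume V_liq = n * M / rho_liq = 9.993754e-03 * 39.7 / 1.066 = 0.37219 cm^3
Specific pore volume V_pore = V_liq / m_sample = 0.37219 / 0.64
V_pore = 0.5815 cm^3/g

0.5815


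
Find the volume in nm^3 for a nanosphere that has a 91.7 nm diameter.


Radius r = 91.7/2 = 45.85 nm
Volume V = (4/3) * pi * r^3
V = (4/3) * pi * (45.85)^3
V = 403744.51 nm^3

403744.51


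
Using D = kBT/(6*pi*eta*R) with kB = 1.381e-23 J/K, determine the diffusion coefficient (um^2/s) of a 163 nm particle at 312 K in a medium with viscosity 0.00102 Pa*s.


Radius R = 163/2 = 81.5 nm = 8.15e-08 m
D = kB*T / (6*pi*eta*R)
D = 1.381e-23 * 312 / (6 * pi * 0.00102 * 8.15e-08)
D = 2.74973e-12 m^2/s = 2.75 um^2/s

2.75


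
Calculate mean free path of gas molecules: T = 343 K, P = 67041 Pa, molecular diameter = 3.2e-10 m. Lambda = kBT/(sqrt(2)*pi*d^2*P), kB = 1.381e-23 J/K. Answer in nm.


Mean free path: lambda = kB*T / (sqrt(2) * pi * d^2 * P)
lambda = 1.381e-23 * 343 / (sqrt(2) * pi * (3.2e-10)^2 * 67041)
lambda = 1.55304e-07 m
lambda = 155.3 nm

155.3


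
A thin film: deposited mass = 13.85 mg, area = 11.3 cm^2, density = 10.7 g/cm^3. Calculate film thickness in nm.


Convert: m = 13.85 mg = 1.3850e-05 kg, A = 11.3 cm^2 = 1.1300e-03 m^2, rho = 10.7 g/cm^3 = 10700 kg/m^3
t = m / (A * rho)
t = 1.3850e-05 / (1.1300e-03 * 10700)
t = 1.1455e-06 m = 1145.5 nm

1145.5


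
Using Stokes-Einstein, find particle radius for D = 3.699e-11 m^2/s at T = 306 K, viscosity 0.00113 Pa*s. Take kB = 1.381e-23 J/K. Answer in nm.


Stokes-Einstein: R = kB*T / (6*pi*eta*D)
R = 1.381e-23 * 306 / (6 * pi * 0.00113 * 3.699e-11)
R = 5.36354e-09 m = 5.36 nm

5.36


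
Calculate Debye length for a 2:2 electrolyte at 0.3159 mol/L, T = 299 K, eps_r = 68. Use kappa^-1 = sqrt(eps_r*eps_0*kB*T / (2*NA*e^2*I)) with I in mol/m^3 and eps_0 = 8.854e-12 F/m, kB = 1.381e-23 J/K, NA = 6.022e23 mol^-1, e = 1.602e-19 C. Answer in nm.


Ionic strength I = 0.3159 * 2^2 * 1000 = 1263.6 mol/m^3
kappa^-1 = sqrt(68 * 8.854e-12 * 1.381e-23 * 299 / (2 * 6.022e23 * (1.602e-19)^2 * 1263.6))
kappa^-1 = 0.252 nm

0.252


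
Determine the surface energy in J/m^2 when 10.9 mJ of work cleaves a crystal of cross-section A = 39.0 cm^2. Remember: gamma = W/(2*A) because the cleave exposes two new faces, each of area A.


Convert: A = 39.0 cm^2 = 0.0039 m^2, W = 10.9 mJ = 0.0109 J
Cleaving exposes two faces of area A, so total new surface = 2*A and gamma = W / (2*A)
gamma = 0.0109 / (2 * 0.0039)
gamma = 1.397 J/m^2

1.397


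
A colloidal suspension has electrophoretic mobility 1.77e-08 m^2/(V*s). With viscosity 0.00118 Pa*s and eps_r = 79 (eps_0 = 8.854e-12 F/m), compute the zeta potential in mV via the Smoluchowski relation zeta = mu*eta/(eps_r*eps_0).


Smoluchowski equation: zeta = mu * eta / (eps_r * eps_0)
zeta = 1.77e-08 * 0.00118 / (79 * 8.854e-12)
zeta = 0.02986 V = 29.86 mV

29.86


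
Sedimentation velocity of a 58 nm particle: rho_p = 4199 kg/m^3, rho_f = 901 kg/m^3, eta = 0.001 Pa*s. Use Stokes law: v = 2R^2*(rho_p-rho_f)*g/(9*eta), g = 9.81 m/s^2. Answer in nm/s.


Radius R = 58/2 nm = 2.9e-08 m
Density difference = 4199 - 901 = 3298 kg/m^3
v = 2 * R^2 * (rho_p - rho_f) * g / (9 * eta)
v = 2 * (2.9e-08)^2 * 3298 * 9.81 / (9 * 0.001)
v = 6.04649e-09 m/s = 6.0465 nm/s

6.0465


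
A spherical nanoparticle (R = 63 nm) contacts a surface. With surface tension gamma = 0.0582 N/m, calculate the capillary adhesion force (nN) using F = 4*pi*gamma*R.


Convert radius: R = 63 nm = 6.3e-08 m
F = 4 * pi * gamma * R
F = 4 * pi * 0.0582 * 6.3e-08
F = 4.60759e-08 N = 46.0759 nN

46.0759


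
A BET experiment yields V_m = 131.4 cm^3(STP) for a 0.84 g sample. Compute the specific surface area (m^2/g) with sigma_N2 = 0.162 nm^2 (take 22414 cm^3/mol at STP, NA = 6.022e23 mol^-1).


Number of moles in monolayer = V_m / 22414 = 131.4 / 22414 = 0.00586241
Number of molecules = moles * NA = 0.00586241 * 6.022e23
SA = molecules * sigma / mass
SA = (131.4 / 22414) * 6.022e23 * 0.162e-18 / 0.84
SA = 680.9 m^2/g

680.9


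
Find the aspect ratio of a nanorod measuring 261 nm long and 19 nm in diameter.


Aspect ratio AR = length / diameter
AR = 261 / 19
AR = 13.74

13.74


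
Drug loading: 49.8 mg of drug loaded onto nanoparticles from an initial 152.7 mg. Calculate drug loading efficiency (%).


Drug loading efficiency = (drug loaded / drug initial) * 100
DLE = 49.8 / 152.7 * 100
DLE = 0.3261 * 100
DLE = 32.61%

32.61


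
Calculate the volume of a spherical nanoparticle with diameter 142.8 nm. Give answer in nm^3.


Radius r = 142.8/2 = 71.4 nm
Volume V = (4/3) * pi * r^3
V = (4/3) * pi * (71.4)^3
V = 1524695.94 nm^3

1524695.94


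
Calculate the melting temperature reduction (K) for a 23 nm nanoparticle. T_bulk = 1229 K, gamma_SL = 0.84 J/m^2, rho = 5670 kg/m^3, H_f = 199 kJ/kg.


Radius R = 23/2 = 11.5 nm = 1.15e-08 m
Convert H_f = 199 kJ/kg = 199000 J/kg
dT = 2 * gamma_SL * T_bulk / (rho * H_f * R)
dT = 2 * 0.84 * 1229 / (5670 * 199000 * 1.15e-08)
dT = 159.1 K

159.1


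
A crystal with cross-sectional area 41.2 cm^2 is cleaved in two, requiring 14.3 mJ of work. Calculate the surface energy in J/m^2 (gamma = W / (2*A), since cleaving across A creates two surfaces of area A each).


Convert: A = 41.2 cm^2 = 0.00412 m^2, W = 14.3 mJ = 0.0143 J
Cleaving exposes two faces of area A, so total new surface = 2*A and gamma = W / (2*A)
gamma = 0.0143 / (2 * 0.00412)
gamma = 1.735 J/m^2

1.735


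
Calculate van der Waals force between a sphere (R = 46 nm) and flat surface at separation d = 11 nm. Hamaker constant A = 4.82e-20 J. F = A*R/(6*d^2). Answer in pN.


Convert to SI: R = 46 nm = 4.6e-08 m, d = 11 nm = 1.1e-08 m
F = A * R / (6 * d^2)
F = 4.82e-20 * 4.6e-08 / (6 * (1.1e-08)^2)
F = 3.05399e-12 N = 3.054 pN

3.054


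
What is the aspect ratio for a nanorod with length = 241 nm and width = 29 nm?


Aspect ratio AR = length / diameter
AR = 241 / 29
AR = 8.31

8.31


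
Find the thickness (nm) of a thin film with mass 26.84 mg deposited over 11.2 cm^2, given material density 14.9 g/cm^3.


Convert: m = 26.84 mg = 2.6840e-05 kg, A = 11.2 cm^2 = 1.1200e-03 m^2, rho = 14.9 g/cm^3 = 14900 kg/m^3
t = m / (A * rho)
t = 2.6840e-05 / (1.1200e-03 * 14900)
t = 1.6083e-06 m = 1608.3 nm

1608.3


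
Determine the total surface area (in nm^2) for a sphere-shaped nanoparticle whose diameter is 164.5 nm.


Radius r = 164.5/2 = 82.25 nm
Surface area SA = 4 * pi * r^2
SA = 4 * pi * (82.25)^2
SA = 85012.28 nm^2

85012.28


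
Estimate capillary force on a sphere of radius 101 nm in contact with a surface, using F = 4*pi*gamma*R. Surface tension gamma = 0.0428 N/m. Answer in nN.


Convert radius: R = 101 nm = 1.01e-07 m
F = 4 * pi * gamma * R
F = 4 * pi * 0.0428 * 1.01e-07
F = 5.43219e-08 N = 54.3219 nN

54.3219


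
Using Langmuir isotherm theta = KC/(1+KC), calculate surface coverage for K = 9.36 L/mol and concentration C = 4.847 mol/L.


Langmuir isotherm: theta = K*C / (1 + K*C)
K*C = 9.36 * 4.847 = 45.36792
theta = 45.36792 / (1 + 45.36792) = 45.36792 / 46.36792
theta = 0.9784

0.9784


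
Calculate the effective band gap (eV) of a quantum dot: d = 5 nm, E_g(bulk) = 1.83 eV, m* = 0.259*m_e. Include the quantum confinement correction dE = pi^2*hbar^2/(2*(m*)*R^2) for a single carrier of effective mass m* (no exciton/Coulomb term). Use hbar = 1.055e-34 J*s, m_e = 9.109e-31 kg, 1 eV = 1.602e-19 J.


Radius R = 5/2 nm = 2.5e-09 m
Confinement energy dE = pi^2 * hbar^2 / (2 * m_eff * m_e * R^2)
dE = pi^2 * (1.055e-34)^2 / (2 * 0.259 * 9.109e-31 * (2.5e-09)^2) J, divided by 1.602e-19 J/eV
dE = 0.2325 eV
Total band gap = E_g(bulk) + dE = 1.83 + 0.2325 = 2.0625 eV

2.0625


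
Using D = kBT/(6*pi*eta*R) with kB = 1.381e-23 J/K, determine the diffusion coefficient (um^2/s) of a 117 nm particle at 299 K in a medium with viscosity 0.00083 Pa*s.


Radius R = 117/2 = 58.5 nm = 5.85e-08 m
D = kB*T / (6*pi*eta*R)
D = 1.381e-23 * 299 / (6 * pi * 0.00083 * 5.85e-08)
D = 4.51159e-12 m^2/s = 4.512 um^2/s

4.512


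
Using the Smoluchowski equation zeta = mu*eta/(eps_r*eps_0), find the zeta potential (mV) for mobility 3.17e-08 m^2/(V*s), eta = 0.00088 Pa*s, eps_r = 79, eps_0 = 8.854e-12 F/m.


Smoluchowski equation: zeta = mu * eta / (eps_r * eps_0)
zeta = 3.17e-08 * 0.00088 / (79 * 8.854e-12)
zeta = 0.039882 V = 39.88 mV

39.88


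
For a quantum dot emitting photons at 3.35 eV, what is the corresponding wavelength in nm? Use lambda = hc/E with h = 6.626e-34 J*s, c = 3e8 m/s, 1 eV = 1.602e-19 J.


Convert energy: E = 3.35 eV = 3.35 * 1.602e-19 = 5.3667e-19 J
lambda = h*c / E = 6.626e-34 * 3e8 / 5.3667e-19
lambda = 3.70395e-07 m = 370.4 nm

370.4


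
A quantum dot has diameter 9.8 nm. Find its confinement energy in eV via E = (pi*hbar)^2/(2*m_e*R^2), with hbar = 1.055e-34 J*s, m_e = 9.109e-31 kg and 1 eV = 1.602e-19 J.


Radius R = 9.8/2 = 4.9 nm = 4.9e-09 m
E = (pi * 1.055e-34)^2 / (2 * 9.109e-31 * (4.9e-09)^2)
E(J) = 2.51138e-21
E = E(J) / 1.602e-19 = 0.0157 eV

0.0157


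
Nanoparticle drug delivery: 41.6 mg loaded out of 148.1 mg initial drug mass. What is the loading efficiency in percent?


Drug loading efficiency = (drug loaded / drug initial) * 100
DLE = 41.6 / 148.1 * 100
DLE = 0.2809 * 100
DLE = 28.09%

28.09


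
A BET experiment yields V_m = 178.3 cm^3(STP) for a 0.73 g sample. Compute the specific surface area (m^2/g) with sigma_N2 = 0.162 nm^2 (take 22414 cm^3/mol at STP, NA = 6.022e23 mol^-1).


Number of moles in monolayer = V_m / 22414 = 178.3 / 22414 = 0.00795485
Number of molecules = moles * NA = 0.00795485 * 6.022e23
SA = molecules * sigma / mass
SA = (178.3 / 22414) * 6.022e23 * 0.162e-18 / 0.73
SA = 1063.1 m^2/g

1063.1


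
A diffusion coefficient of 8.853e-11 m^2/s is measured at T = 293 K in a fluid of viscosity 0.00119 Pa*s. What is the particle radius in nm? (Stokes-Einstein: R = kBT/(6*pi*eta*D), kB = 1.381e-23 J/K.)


Stokes-Einstein: R = kB*T / (6*pi*eta*D)
R = 1.381e-23 * 293 / (6 * pi * 0.00119 * 8.853e-11)
R = 2.03762e-09 m = 2.04 nm

2.04


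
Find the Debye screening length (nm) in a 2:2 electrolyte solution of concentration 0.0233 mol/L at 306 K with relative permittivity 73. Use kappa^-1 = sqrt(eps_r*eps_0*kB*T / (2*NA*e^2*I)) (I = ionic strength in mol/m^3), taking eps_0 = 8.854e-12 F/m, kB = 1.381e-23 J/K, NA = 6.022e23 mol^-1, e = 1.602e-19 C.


Ionic strength I = 0.0233 * 2^2 * 1000 = 93.2 mol/m^3
kappa^-1 = sqrt(73 * 8.854e-12 * 1.381e-23 * 306 / (2 * 6.022e23 * (1.602e-19)^2 * 93.2))
kappa^-1 = 0.974 nm

0.974


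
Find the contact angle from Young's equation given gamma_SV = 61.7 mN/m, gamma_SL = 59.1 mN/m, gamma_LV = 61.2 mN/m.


cos(theta) = (gamma_SV - gamma_SL) / gamma_LV
cos(theta) = (61.7 - 59.1) / 61.2
cos(theta) = 0.042484
theta = arccos(0.042484) = 87.57 degrees

87.57


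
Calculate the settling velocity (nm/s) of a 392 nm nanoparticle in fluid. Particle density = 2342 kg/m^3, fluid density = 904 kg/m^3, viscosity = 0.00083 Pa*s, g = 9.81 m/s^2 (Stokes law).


Radius R = 392/2 nm = 1.96e-07 m
Density difference = 2342 - 904 = 1438 kg/m^3
v = 2 * R^2 * (rho_p - rho_f) * g / (9 * eta)
v = 2 * (1.96e-07)^2 * 1438 * 9.81 / (9 * 0.00083)
v = 1.45094e-07 m/s = 145.094 nm/s

145.094


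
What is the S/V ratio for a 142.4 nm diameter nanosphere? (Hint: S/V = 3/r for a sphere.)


Radius r = 142.4/2 = 71.2 nm
S/V = 3 / r = 3 / 71.2
S/V = 0.0421 nm^-1

0.0421


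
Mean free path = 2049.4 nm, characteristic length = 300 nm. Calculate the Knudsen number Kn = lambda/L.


Knudsen number Kn = lambda / L
Kn = 2049.4 / 300
Kn = 6.8313

6.8313


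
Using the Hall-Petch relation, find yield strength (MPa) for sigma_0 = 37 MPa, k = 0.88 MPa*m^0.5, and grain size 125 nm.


d = 125 nm = 1.25e-07 m
sqrt(d) = 0.0003535534
Hall-Petch contribution = k / sqrt(d) = 0.88 / 0.0003535534 = 2489.0 MPa
sigma = sigma_0 + k/sqrt(d) = 37 + 2489.0 = 2526.0 MPa

2526.0


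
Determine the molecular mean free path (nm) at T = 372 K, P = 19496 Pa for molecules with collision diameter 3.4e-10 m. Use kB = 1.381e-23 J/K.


Mean free path: lambda = kB*T / (sqrt(2) * pi * d^2 * P)
lambda = 1.381e-23 * 372 / (sqrt(2) * pi * (3.4e-10)^2 * 19496)
lambda = 5.1306e-07 m
lambda = 513.06 nm

513.06


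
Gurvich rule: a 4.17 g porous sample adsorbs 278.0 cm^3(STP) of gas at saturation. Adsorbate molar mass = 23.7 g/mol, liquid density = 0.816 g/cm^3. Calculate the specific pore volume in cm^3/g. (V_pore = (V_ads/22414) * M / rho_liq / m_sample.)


Moles adsorbed n = V_ads / 22414 = 278.0 / 22414 = 1.240296e-02 mol
Liquid volume V_liq = n * M / rho_liq = 1.240296e-02 * 23.7 / 0.816 = 0.36023 cm^3
Specific pore volume V_pore = V_liq / m_sample = 0.36023 / 4.17
V_pore = 0.0864 cm^3/g

0.0864


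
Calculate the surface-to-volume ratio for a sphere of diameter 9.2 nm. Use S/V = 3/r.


Radius r = 9.2/2 = 4.6 nm
S/V = 3 / r = 3 / 4.6
S/V = 0.6522 nm^-1

0.6522


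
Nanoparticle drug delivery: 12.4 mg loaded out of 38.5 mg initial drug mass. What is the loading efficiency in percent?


Drug loading efficiency = (drug loaded / drug initial) * 100
DLE = 12.4 / 38.5 * 100
DLE = 0.3221 * 100
DLE = 32.21%

32.21


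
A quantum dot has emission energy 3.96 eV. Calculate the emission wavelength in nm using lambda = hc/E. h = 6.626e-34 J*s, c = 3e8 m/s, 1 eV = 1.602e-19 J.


Convert energy: E = 3.96 eV = 3.96 * 1.602e-19 = 6.34392e-19 J
lambda = h*c / E = 6.626e-34 * 3e8 / 6.34392e-19
lambda = 3.13339e-07 m = 313.3 nm

313.3


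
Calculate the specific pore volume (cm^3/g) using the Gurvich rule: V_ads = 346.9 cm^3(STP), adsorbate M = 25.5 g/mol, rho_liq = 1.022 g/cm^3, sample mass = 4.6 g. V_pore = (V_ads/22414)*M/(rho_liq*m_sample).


Moles adsorbed n = V_ads / 22414 = 346.9 / 22414 = 1.547693e-02 mol
Liquid volume V_liq = n * M / rho_liq = 1.547693e-02 * 25.5 / 1.022 = 0.38617 cm^3
Specific pore volume V_pore = V_liq / m_sample = 0.38617 / 4.6
V_pore = 0.0839 cm^3/g

0.0839


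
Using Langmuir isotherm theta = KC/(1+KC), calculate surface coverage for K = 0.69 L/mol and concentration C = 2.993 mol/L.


Langmuir isotherm: theta = K*C / (1 + K*C)
K*C = 0.69 * 2.993 = 2.06517
theta = 2.06517 / (1 + 2.06517) = 2.06517 / 3.06517
theta = 0.6738

0.6738


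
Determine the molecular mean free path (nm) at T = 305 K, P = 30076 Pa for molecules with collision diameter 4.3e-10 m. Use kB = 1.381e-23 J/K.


Mean free path: lambda = kB*T / (sqrt(2) * pi * d^2 * P)
lambda = 1.381e-23 * 305 / (sqrt(2) * pi * (4.3e-10)^2 * 30076)
lambda = 1.70479e-07 m
lambda = 170.48 nm

170.48


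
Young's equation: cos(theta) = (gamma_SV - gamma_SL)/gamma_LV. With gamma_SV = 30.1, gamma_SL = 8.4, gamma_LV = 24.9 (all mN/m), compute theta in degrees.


cos(theta) = (gamma_SV - gamma_SL) / gamma_LV
cos(theta) = (30.1 - 8.4) / 24.9
cos(theta) = 0.871486
theta = arccos(0.871486) = 29.37 degrees

29.37


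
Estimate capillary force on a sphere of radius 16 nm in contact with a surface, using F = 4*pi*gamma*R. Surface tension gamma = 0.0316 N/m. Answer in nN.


Convert radius: R = 16 nm = 1.6e-08 m
F = 4 * pi * gamma * R
F = 4 * pi * 0.0316 * 1.6e-08
F = 6.35356e-09 N = 6.3536 nN

6.3536


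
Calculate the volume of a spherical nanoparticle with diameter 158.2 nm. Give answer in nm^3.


Radius r = 158.2/2 = 79.1 nm
Volume V = (4/3) * pi * r^3
V = (4/3) * pi * (79.1)^3
V = 2073089.54 nm^3

2073089.54


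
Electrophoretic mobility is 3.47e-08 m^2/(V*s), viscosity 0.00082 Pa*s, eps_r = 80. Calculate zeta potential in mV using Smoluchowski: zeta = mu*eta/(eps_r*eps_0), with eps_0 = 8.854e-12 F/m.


Smoluchowski equation: zeta = mu * eta / (eps_r * eps_0)
zeta = 3.47e-08 * 0.00082 / (80 * 8.854e-12)
zeta = 0.040171 V = 40.17 mV

40.17


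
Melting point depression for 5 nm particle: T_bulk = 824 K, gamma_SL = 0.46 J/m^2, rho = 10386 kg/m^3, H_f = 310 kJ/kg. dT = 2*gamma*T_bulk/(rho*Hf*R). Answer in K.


Radius R = 5/2 = 2.5 nm = 2.5e-09 m
Convert H_f = 310 kJ/kg = 310000 J/kg
dT = 2 * gamma_SL * T_bulk / (rho * H_f * R)
dT = 2 * 0.46 * 824 / (10386 * 310000 * 2.5e-09)
dT = 94.2 K

94.2


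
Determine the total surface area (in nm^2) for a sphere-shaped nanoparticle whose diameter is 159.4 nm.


Radius r = 159.4/2 = 79.7 nm
Surface area SA = 4 * pi * r^2
SA = 4 * pi * (79.7)^2
SA = 79822.72 nm^2

79822.72


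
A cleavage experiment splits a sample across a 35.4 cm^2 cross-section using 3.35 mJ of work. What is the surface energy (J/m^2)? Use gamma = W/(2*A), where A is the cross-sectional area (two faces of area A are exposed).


Convert: A = 35.4 cm^2 = 0.00354 m^2, W = 3.35 mJ = 0.00335 J
Cleaving exposes two faces of area A, so total new surface = 2*A and gamma = W / (2*A)
gamma = 0.00335 / (2 * 0.00354)
gamma = 0.473 J/m^2

0.473


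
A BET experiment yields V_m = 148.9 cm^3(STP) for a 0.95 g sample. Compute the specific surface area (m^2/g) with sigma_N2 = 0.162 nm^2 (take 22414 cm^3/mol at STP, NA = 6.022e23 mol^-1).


Number of moles in monolayer = V_m / 22414 = 148.9 / 22414 = 0.00664317
Number of molecules = moles * NA = 0.00664317 * 6.022e23
SA = molecules * sigma / mass
SA = (148.9 / 22414) * 6.022e23 * 0.162e-18 / 0.95
SA = 682.2 m^2/g

682.2


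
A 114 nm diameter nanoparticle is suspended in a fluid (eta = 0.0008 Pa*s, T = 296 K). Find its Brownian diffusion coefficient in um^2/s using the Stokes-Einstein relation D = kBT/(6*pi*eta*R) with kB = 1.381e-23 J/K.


Radius R = 114/2 = 57 nm = 5.7e-08 m
D = kB*T / (6*pi*eta*R)
D = 1.381e-23 * 296 / (6 * pi * 0.0008 * 5.7e-08)
D = 4.75575e-12 m^2/s = 4.756 um^2/s

4.756


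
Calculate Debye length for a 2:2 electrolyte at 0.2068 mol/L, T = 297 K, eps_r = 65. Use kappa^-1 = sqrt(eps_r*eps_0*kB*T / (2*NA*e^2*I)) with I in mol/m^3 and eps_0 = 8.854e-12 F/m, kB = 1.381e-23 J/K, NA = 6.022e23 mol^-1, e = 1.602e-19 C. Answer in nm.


Ionic strength I = 0.2068 * 2^2 * 1000 = 827.2 mol/m^3
kappa^-1 = sqrt(65 * 8.854e-12 * 1.381e-23 * 297 / (2 * 6.022e23 * (1.602e-19)^2 * 827.2))
kappa^-1 = 0.304 nm

0.304


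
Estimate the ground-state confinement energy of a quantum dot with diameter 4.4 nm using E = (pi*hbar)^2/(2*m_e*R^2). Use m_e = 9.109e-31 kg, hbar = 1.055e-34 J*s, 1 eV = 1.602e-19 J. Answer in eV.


Radius R = 4.4/2 = 2.2 nm = 2.2e-09 m
E = (pi * 1.055e-34)^2 / (2 * 9.109e-31 * (2.2e-09)^2)
E(J) = 1.24583e-20
E = E(J) / 1.602e-19 = 0.0778 eV

0.0778


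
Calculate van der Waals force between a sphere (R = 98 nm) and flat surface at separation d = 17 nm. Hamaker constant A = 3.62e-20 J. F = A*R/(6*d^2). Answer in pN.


Convert to SI: R = 98 nm = 9.8e-08 m, d = 17 nm = 1.7e-08 m
F = A * R / (6 * d^2)
F = 3.62e-20 * 9.8e-08 / (6 * (1.7e-08)^2)
F = 2.04591e-12 N = 2.046 pN

2.046


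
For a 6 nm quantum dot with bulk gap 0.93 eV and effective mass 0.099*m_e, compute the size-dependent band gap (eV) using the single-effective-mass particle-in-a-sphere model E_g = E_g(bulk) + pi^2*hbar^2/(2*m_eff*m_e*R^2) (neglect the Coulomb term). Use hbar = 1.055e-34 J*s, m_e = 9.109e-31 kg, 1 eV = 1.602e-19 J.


Radius R = 6/2 nm = 3e-09 m
Confinement energy dE = pi^2 * hbar^2 / (2 * m_eff * m_e * R^2)
dE = pi^2 * (1.055e-34)^2 / (2 * 0.099 * 9.109e-31 * (3e-09)^2) J, divided by 1.602e-19 J/eV
dE = 0.4224 eV
Total band gap = E_g(bulk) + dE = 0.93 + 0.4224 = 1.3524 eV

1.3524


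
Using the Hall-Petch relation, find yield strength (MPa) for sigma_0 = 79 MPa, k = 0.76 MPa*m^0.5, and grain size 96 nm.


d = 96 nm = 9.6e-08 m
sqrt(d) = 0.0003098387
Hall-Petch contribution = k / sqrt(d) = 0.76 / 0.0003098387 = 2452.9 MPa
sigma = sigma_0 + k/sqrt(d) = 79 + 2452.9 = 2531.9 MPa

2531.9


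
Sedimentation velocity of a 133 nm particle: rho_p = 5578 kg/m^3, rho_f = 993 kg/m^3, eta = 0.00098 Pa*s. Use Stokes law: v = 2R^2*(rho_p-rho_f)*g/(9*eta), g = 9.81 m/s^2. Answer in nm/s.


Radius R = 133/2 nm = 6.65e-08 m
Density difference = 5578 - 993 = 4585 kg/m^3
v = 2 * R^2 * (rho_p - rho_f) * g / (9 * eta)
v = 2 * (6.65e-08)^2 * 4585 * 9.81 / (9 * 0.00098)
v = 4.51038e-08 m/s = 45.1038 nm/s

45.1038


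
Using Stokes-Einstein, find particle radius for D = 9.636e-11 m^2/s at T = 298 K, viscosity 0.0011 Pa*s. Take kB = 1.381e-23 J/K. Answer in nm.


Stokes-Einstein: R = kB*T / (6*pi*eta*D)
R = 1.381e-23 * 298 / (6 * pi * 0.0011 * 9.636e-11)
R = 2.05977e-09 m = 2.06 nm

2.06


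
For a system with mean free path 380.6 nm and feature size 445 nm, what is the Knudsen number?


Knudsen number Kn = lambda / L
Kn = 380.6 / 445
Kn = 0.8553

0.8553


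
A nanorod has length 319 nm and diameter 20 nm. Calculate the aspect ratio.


Aspect ratio AR = length / diameter
AR = 319 / 20
AR = 15.95

15.95


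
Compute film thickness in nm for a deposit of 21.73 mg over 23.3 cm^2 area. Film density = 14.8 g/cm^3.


Convert: m = 21.73 mg = 2.1730e-05 kg, A = 23.3 cm^2 = 2.3300e-03 m^2, rho = 14.8 g/cm^3 = 14800 kg/m^3
t = m / (A * rho)
t = 2.1730e-05 / (2.3300e-03 * 14800)
t = 6.3015e-07 m = 630.1 nm

630.1


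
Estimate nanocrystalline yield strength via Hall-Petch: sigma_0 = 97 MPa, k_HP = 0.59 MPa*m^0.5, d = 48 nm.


d = 48 nm = 4.8e-08 m
sqrt(d) = 0.000219089
Hall-Petch contribution = k / sqrt(d) = 0.59 / 0.000219089 = 2693.0 MPa
sigma = sigma_0 + k/sqrt(d) = 97 + 2693.0 = 2790.0 MPa

2790.0


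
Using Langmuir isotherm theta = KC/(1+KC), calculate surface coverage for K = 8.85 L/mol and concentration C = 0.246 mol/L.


Langmuir isotherm: theta = K*C / (1 + K*C)
K*C = 8.85 * 0.246 = 2.1771
theta = 2.1771 / (1 + 2.1771) = 2.1771 / 3.1771
theta = 0.6852

0.6852


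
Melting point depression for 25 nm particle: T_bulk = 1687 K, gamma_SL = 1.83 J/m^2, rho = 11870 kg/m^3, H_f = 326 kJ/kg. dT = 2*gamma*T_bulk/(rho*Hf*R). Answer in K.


Radius R = 25/2 = 12.5 nm = 1.25e-08 m
Convert H_f = 326 kJ/kg = 326000 J/kg
dT = 2 * gamma_SL * T_bulk / (rho * H_f * R)
dT = 2 * 1.83 * 1687 / (11870 * 326000 * 1.25e-08)
dT = 127.6 K

127.6


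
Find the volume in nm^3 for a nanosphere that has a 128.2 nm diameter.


Radius r = 128.2/2 = 64.1 nm
Volume V = (4/3) * pi * r^3
V = (4/3) * pi * (64.1)^3
V = 1103221.45 nm^3

1103221.45


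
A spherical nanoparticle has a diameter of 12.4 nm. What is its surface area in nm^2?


Radius r = 12.4/2 = 6.2 nm
Surface area SA = 4 * pi * r^2
SA = 4 * pi * (6.2)^2
SA = 483.05 nm^2

483.05


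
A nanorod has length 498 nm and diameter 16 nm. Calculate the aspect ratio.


Aspect ratio AR = length / diameter
AR = 498 / 16
AR = 31.12

31.12


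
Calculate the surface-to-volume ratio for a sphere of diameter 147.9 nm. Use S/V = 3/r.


Radius r = 147.9/2 = 73.95 nm
S/V = 3 / r = 3 / 73.95
S/V = 0.0406 nm^-1

0.0406


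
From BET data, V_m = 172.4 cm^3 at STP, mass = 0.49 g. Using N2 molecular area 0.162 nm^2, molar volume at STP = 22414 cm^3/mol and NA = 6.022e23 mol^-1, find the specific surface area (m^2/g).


Number of moles in monolayer = V_m / 22414 = 172.4 / 22414 = 0.00769162
Number of molecules = moles * NA = 0.00769162 * 6.022e23
SA = molecules * sigma / mass
SA = (172.4 / 22414) * 6.022e23 * 0.162e-18 / 0.49
SA = 1531.4 m^2/g

1531.4


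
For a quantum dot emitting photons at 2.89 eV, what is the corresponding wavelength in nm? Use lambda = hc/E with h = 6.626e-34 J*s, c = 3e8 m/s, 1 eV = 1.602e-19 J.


Convert energy: E = 2.89 eV = 2.89 * 1.602e-19 = 4.62978e-19 J
lambda = h*c / E = 6.626e-34 * 3e8 / 4.62978e-19
lambda = 4.29351e-07 m = 429.4 nm

429.4


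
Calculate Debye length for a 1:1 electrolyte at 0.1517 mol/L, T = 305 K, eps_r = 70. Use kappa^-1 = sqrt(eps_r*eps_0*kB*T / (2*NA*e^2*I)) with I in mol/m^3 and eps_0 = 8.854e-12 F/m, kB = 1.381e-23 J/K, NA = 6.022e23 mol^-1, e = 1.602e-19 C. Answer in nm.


Ionic strength I = 0.1517 * 1^2 * 1000 = 151.7 mol/m^3
kappa^-1 = sqrt(70 * 8.854e-12 * 1.381e-23 * 305 / (2 * 6.022e23 * (1.602e-19)^2 * 151.7))
kappa^-1 = 0.746 nm

0.746


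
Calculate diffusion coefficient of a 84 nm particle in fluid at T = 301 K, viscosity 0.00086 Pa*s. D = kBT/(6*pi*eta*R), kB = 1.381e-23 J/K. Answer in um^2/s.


Radius R = 84/2 = 42 nm = 4.2e-08 m
D = kB*T / (6*pi*eta*R)
D = 1.381e-23 * 301 / (6 * pi * 0.00086 * 4.2e-08)
D = 6.10536e-12 m^2/s = 6.105 um^2/s

6.105


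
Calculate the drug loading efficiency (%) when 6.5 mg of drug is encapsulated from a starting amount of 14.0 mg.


Drug loading efficiency = (drug loaded / drug initial) * 100
DLE = 6.5 / 14.0 * 100
DLE = 0.4643 * 100
DLE = 46.43%

46.43


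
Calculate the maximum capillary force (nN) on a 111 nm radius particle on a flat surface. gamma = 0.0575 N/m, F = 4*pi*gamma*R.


Convert radius: R = 111 nm = 1.11e-07 m
F = 4 * pi * gamma * R
F = 4 * pi * 0.0575 * 1.11e-07
F = 8.02049e-08 N = 80.2049 nN

80.2049


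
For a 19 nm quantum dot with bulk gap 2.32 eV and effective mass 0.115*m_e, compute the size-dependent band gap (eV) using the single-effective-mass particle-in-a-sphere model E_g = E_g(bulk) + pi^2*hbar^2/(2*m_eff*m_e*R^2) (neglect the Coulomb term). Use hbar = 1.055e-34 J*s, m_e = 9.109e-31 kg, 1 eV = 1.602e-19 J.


Radius R = 19/2 nm = 9.5e-09 m
Confinement energy dE = pi^2 * hbar^2 / (2 * m_eff * m_e * R^2)
dE = pi^2 * (1.055e-34)^2 / (2 * 0.115 * 9.109e-31 * (9.5e-09)^2) J, divided by 1.602e-19 J/eV
dE = 0.0363 eV
Total band gap = E_g(bulk) + dE = 2.32 + 0.0363 = 2.3563 eV

2.3563


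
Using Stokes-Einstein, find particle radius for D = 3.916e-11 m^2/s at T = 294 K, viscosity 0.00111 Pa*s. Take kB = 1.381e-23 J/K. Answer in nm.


Stokes-Einstein: R = kB*T / (6*pi*eta*D)
R = 1.381e-23 * 294 / (6 * pi * 0.00111 * 3.916e-11)
R = 4.95535e-09 m = 4.96 nm

4.96


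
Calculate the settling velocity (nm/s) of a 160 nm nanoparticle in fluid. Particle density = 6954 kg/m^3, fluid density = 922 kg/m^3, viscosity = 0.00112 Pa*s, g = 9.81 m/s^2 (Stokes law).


Radius R = 160/2 nm = 8e-08 m
Density difference = 6954 - 922 = 6032 kg/m^3
v = 2 * R^2 * (rho_p - rho_f) * g / (9 * eta)
v = 2 * (8e-08)^2 * 6032 * 9.81 / (9 * 0.00112)
v = 7.51415e-08 m/s = 75.1415 nm/s

75.1415


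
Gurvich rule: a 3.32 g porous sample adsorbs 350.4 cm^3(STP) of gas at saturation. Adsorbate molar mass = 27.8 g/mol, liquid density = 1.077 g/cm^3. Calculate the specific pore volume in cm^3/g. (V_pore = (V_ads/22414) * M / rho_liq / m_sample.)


Moles adsorbed n = V_ads / 22414 = 350.4 / 22414 = 1.563309e-02 mol
Liquid volume V_liq = n * M / rho_liq = 1.563309e-02 * 27.8 / 1.077 = 0.40353 cm^3
Specific pore volume V_pore = V_liq / m_sample = 0.40353 / 3.32
V_pore = 0.1215 cm^3/g

0.1215


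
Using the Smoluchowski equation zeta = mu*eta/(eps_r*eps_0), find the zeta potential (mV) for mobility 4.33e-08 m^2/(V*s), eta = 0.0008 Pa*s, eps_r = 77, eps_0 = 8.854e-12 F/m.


Smoluchowski equation: zeta = mu * eta / (eps_r * eps_0)
zeta = 4.33e-08 * 0.0008 / (77 * 8.854e-12)
zeta = 0.05081 V = 50.81 mV

50.81


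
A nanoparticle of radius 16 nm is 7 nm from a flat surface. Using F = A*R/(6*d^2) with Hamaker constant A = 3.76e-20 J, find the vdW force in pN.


Convert to SI: R = 16 nm = 1.6e-08 m, d = 7 nm = 7e-09 m
F = A * R / (6 * d^2)
F = 3.76e-20 * 1.6e-08 / (6 * (7e-09)^2)
F = 2.04626e-12 N = 2.046 pN

2.046


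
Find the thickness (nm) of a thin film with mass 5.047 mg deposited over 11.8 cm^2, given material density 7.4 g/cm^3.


Convert: m = 5.047 mg = 5.0470e-06 kg, A = 11.8 cm^2 = 1.1800e-03 m^2, rho = 7.4 g/cm^3 = 7400 kg/m^3
t = m / (A * rho)
t = 5.0470e-06 / (1.1800e-03 * 7400)
t = 5.7799e-07 m = 578.0 nm

578.0


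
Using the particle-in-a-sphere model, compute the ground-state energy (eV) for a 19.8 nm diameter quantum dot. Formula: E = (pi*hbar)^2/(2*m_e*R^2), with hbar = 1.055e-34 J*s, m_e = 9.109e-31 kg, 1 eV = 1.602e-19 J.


Radius R = 19.8/2 = 9.9 nm = 9.9e-09 m
E = (pi * 1.055e-34)^2 / (2 * 9.109e-31 * (9.9e-09)^2)
E(J) = 6.15224e-22
E = E(J) / 1.602e-19 = 0.0038 eV

0.0038


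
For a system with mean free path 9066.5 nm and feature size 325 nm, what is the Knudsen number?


Knudsen number Kn = lambda / L
Kn = 9066.5 / 325
Kn = 27.8969

27.8969


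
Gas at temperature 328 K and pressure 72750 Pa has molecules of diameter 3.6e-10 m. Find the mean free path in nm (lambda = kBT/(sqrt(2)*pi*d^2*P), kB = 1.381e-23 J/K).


Mean free path: lambda = kB*T / (sqrt(2) * pi * d^2 * P)
lambda = 1.381e-23 * 328 / (sqrt(2) * pi * (3.6e-10)^2 * 72750)
lambda = 1.08135e-07 m
lambda = 108.13 nm

108.13


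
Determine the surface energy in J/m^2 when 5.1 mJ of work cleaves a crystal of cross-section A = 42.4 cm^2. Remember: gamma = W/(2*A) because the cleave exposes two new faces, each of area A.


Convert: A = 42.4 cm^2 = 0.00424 m^2, W = 5.1 mJ = 0.0051 J
Cleaving exposes two faces of area A, so total new surface = 2*A and gamma = W / (2*A)
gamma = 0.0051 / (2 * 0.00424)
gamma = 0.601 J/m^2

0.601


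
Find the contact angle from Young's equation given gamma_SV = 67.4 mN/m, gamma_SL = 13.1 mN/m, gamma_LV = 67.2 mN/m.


cos(theta) = (gamma_SV - gamma_SL) / gamma_LV
cos(theta) = (67.4 - 13.1) / 67.2
cos(theta) = 0.808036
theta = arccos(0.808036) = 36.1 degrees

36.1


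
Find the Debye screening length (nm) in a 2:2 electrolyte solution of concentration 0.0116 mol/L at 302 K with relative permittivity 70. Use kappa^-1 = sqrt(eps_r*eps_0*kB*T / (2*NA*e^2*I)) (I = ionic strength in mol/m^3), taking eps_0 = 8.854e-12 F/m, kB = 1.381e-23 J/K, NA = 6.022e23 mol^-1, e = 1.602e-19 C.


Ionic strength I = 0.0116 * 2^2 * 1000 = 46.4 mol/m^3
kappa^-1 = sqrt(70 * 8.854e-12 * 1.381e-23 * 302 / (2 * 6.022e23 * (1.602e-19)^2 * 46.4))
kappa^-1 = 1.342 nm

1.342


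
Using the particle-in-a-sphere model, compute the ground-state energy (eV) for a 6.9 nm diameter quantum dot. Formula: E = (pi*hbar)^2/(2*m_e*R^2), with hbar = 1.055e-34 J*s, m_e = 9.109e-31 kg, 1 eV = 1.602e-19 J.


Radius R = 6.9/2 = 3.45 nm = 3.45e-09 m
E = (pi * 1.055e-34)^2 / (2 * 9.109e-31 * (3.45e-09)^2)
E(J) = 5.06601e-21
E = E(J) / 1.602e-19 = 0.0316 eV

0.0316


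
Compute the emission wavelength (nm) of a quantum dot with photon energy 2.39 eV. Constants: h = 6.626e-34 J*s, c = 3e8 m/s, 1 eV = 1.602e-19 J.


Convert energy: E = 2.39 eV = 2.39 * 1.602e-19 = 3.82878e-19 J
lambda = h*c / E = 6.626e-34 * 3e8 / 3.82878e-19
lambda = 5.19173e-07 m = 519.2 nm

519.2


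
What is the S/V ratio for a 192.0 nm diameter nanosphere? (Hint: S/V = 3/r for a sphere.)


Radius r = 192.0/2 = 96 nm
S/V = 3 / r = 3 / 96
S/V = 0.0312 nm^-1

0.0312


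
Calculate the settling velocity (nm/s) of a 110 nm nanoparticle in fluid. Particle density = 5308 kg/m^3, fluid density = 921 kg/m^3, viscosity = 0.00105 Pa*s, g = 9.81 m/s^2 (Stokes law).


Radius R = 110/2 nm = 5.5e-08 m
Density difference = 5308 - 921 = 4387 kg/m^3
v = 2 * R^2 * (rho_p - rho_f) * g / (9 * eta)
v = 2 * (5.5e-08)^2 * 4387 * 9.81 / (9 * 0.00105)
v = 2.75524e-08 m/s = 27.5524 nm/s

27.5524


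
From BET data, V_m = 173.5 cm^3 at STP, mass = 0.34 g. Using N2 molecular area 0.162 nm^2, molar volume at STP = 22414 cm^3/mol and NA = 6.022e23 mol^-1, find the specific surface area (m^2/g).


Number of moles in monolayer = V_m / 22414 = 173.5 / 22414 = 0.0077407
Number of molecules = moles * NA = 0.0077407 * 6.022e23
SA = molecules * sigma / mass
SA = (173.5 / 22414) * 6.022e23 * 0.162e-18 / 0.34
SA = 2221.0 m^2/g

2221.0


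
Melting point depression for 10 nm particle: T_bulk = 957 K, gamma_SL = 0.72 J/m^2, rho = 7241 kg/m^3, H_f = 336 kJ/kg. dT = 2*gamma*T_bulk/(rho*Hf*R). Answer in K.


Radius R = 10/2 = 5 nm = 5e-09 m
Convert H_f = 336 kJ/kg = 336000 J/kg
dT = 2 * gamma_SL * T_bulk / (rho * H_f * R)
dT = 2 * 0.72 * 957 / (7241 * 336000 * 5e-09)
dT = 113.3 K

113.3
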